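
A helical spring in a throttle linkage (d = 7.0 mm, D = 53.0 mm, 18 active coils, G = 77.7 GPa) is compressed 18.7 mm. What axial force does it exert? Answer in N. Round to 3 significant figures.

163 N

k = Gd⁴/(8D³N_a) = (77.7×10³)(7.0⁴)/(8·53.0³·18) = 8.7021 N/mm
F = k·δ = 8.7021 × 18.7 = 162.73 N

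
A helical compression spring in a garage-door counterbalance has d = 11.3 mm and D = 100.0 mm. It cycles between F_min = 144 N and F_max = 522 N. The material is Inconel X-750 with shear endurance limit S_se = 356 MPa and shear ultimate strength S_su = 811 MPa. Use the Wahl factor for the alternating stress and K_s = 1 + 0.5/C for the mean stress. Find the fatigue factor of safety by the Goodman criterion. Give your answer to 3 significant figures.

5.38

C = D/d = 100.0/11.3 = 8.8496; K_W = (4C−1)/(4C−4)+0.615/C = 1.1650; K_s = 1+0.5/C = 1.0565
F_a = (F_max−F_min)/2 = 189 N; F_m = (F_max+F_min)/2 = 333 N
τ_a = K_W·8F_aD/(πd³) = 1.1650 × 33.355 = 38.86 MPa
τ_m = K_s·8F_mD/(πd³) = 1.0565 × 58.769 = 62.09 MPa
Goodman: 1/n_f = τ_a/S_se + τ_m/S_su = 38.86/356 + 62.09/811 = 0.10916 + 0.07656 = 0.18572
n_f = 1/0.18572 = 5.385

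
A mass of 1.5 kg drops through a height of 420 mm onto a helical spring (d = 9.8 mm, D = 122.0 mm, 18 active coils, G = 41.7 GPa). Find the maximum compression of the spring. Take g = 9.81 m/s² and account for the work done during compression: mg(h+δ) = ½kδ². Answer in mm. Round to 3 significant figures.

102 mm

k = Gd⁴/(8D³N_a) = (41.7×10³)(9.8⁴)/(8·122.0³·18) = 1.471 N/mm
W = mg = 1.5 × 9.81 = 14.715 N
½kδ² − Wδ − Wh = 0 → δ = (W + √(W² + 2kWh))/k
δ = (14.715 + √(216.53 + 18181.8))/1.471 = (14.715 + 135.64)/1.471 = 102.22 mm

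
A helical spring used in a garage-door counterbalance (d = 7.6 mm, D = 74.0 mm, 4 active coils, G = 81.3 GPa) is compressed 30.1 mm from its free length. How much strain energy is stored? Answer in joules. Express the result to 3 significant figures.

k = Gd⁴/(8D³N_a) = (81.3×10³)(7.6⁴)/(8·74.0³·4) = 20.917 N/mm
U = ½kδ² = 0.5 × 20.917 × 30.1² = 9475.5 N·mm = 9.4755 J

9.48 J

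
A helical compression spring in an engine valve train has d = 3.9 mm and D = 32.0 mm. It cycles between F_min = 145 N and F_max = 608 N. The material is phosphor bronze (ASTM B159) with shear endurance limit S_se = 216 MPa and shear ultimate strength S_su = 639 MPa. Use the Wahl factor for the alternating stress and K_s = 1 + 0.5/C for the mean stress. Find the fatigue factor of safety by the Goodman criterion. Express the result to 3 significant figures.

0.385

C = D/d = 32.0/3.9 = 8.2051; K_W = (4C−1)/(4C−4)+0.615/C = 1.1790; K_s = 1+0.5/C = 1.0609
F_a = (F_max−F_min)/2 = 231.5 N; F_m = (F_max+F_min)/2 = 376.5 N
τ_a = K_W·8F_aD/(πd³) = 1.1790 × 318.01 = 374.95 MPa
τ_m = K_s·8F_mD/(πd³) = 1.0609 × 517.2 = 548.72 MPa
Goodman: 1/n_f = τ_a/S_se + τ_m/S_su = 374.95/216 + 548.72/639 = 1.73590 + 0.85872 = 2.5946
n_f = 1/2.5946 = 0.3854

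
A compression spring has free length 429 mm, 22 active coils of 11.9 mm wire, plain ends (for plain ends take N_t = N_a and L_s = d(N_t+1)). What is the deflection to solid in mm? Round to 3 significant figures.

N_t = 22; L_s = 11.9·23 = 273.7 mm
δ_solid = L₀ − L_s = 429 − 273.7 = 155.3 mm

155 mm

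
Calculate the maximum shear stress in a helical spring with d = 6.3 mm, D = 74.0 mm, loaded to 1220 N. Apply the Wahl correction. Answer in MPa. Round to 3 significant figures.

Spring index C = D/d = 74.0/6.3 = 11.7460
K_W = (4C−1)/(4C−4) + 0.615/C = 45.984/42.984 + 0.0524 = 1.1222
τ₀ = 8FD/(πd³) = 8·1220·74.0/(π·6.3³) = 722240/785.55 = 919.41 MPa
τ_max = K·τ₀ = 1.1222 × 919.41 = 1031.7 MPa

1030 MPa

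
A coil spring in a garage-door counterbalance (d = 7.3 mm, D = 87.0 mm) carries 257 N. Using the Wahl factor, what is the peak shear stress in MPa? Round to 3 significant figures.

Spring index C = D/d = 87.0/7.3 = 11.9178
K_W = (4C−1)/(4C−4) + 0.615/C = 46.671/43.671 + 0.0516 = 1.1203
τ₀ = 8FD/(πd³) = 8·257·87.0/(π·7.3³) = 178872/1222.1 = 146.36 MPa
τ_max = K·τ₀ = 1.1203 × 146.36 = 163.97 MPa

164 MPa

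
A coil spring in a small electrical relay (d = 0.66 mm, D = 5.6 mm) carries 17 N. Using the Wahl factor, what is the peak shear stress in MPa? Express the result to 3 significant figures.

Spring index C = D/d = 5.6/0.66 = 8.4848
K_W = (4C−1)/(4C−4) + 0.615/C = 32.939/29.939 + 0.0725 = 1.1727
τ₀ = 8FD/(πd³) = 8·17·5.6/(π·0.66³) = 761.6/0.9032 = 843.23 MPa
τ_max = K·τ₀ = 1.1727 × 843.23 = 988.84 MPa

989 MPa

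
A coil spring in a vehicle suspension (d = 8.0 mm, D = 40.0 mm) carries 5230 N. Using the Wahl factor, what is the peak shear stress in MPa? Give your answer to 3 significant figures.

1360 MPa

Spring index C = D/d = 40.0/8.0 = 5.0000
K_W = (4C−1)/(4C−4) + 0.615/C = 19.000/16.000 + 0.1230 = 1.3105
τ₀ = 8FD/(πd³) = 8·5230·40.0/(π·8.0³) = 1.6736e+06/1608.5 = 1040.5 MPa
τ_max = K·τ₀ = 1.3105 × 1040.5 = 1363.5 MPa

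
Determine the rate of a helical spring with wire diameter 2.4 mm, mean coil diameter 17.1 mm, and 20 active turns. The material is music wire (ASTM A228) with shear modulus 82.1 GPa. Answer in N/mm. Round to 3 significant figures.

k = Gd⁴/(8D³N_a) = (82.1×10³ × 2.4⁴) / (8 × 17.1³ × 20)
  = 2.72388e+06 / 800034 = 3.4047 N/mm

3.40 N/mm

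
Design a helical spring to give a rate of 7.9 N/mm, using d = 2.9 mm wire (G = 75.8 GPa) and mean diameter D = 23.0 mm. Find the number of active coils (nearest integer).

7

N_a = Gd⁴/(8D³k) = (75.8×10³ × 2.9⁴)/(8 × 23.0³ × 7.9)
    = 5.36119e+06 / 768954 = 6.972 → 7 coils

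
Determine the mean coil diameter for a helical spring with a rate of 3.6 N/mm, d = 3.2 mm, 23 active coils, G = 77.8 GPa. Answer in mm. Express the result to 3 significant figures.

23.1 mm

D = (Gd⁴/(8N_a·k))^(1/3) = (77.8×10³·3.2⁴/(8·23·3.6))^(1/3)
  = (12315.7)^(1/3) = 23.0933 mm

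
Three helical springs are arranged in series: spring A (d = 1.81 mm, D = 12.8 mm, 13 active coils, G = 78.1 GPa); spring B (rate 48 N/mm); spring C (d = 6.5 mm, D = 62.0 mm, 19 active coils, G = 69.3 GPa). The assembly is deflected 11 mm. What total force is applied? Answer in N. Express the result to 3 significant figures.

k_A = Gd⁴/(8D³N_a) = (78.1×10³)(1.81⁴)/(8·12.8³·13) = 3.8433 N/mm
k_C = Gd⁴/(8D³N_a) = (69.3×10³)(6.5⁴)/(8·62.0³·19) = 3.4148 N/mm
Series: 1/k_eq = 1/3.8433 + 1/48 + 1/3.4148 = 0.57387; k_eq = 1.7426 N/mm
F = k_eq·δ = 1.7426·11 = 19.168 N

19.2 N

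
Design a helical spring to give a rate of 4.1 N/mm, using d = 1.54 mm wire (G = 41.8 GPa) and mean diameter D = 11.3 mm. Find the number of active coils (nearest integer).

N_a = Gd⁴/(8D³k) = (41.8×10³ × 1.54⁴)/(8 × 11.3³ × 4.1)
    = 235104 / 47327 = 4.968 → 5 coils

5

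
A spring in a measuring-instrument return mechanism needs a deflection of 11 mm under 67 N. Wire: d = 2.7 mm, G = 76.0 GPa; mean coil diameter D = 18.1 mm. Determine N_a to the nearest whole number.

14

Required rate k = F/δ = 67/11 = 6.0909 N/mm
N_a = Gd⁴/(8D³k) = (76.0×10³ × 2.7⁴)/(8 × 18.1³ × 6.0909)
    = 4.03895e+06 / 288940 = 13.98 → 14 coils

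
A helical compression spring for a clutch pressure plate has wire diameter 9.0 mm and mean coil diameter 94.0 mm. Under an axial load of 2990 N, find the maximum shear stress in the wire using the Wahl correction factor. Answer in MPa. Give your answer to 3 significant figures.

1120 MPa

Spring index C = D/d = 94.0/9.0 = 10.4444
K_W = (4C−1)/(4C−4) + 0.615/C = 40.778/37.778 + 0.0589 = 1.1383
τ₀ = 8FD/(πd³) = 8·2990·94.0/(π·9.0³) = 2.24848e+06/2290.2 = 981.77 MPa
τ_max = K·τ₀ = 1.1383 × 981.77 = 1117.5 MPa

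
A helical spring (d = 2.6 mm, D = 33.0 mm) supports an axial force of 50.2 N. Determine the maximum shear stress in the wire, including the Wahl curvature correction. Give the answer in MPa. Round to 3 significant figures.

Spring index C = D/d = 33.0/2.6 = 12.6923
K_W = (4C−1)/(4C−4) + 0.615/C = 49.769/46.769 + 0.0485 = 1.1126
τ₀ = 8FD/(πd³) = 8·50.2·33.0/(π·2.6³) = 13252.8/55.217 = 240.01 MPa
τ_max = K·τ₀ = 1.1126 × 240.01 = 267.04 MPa

267 MPa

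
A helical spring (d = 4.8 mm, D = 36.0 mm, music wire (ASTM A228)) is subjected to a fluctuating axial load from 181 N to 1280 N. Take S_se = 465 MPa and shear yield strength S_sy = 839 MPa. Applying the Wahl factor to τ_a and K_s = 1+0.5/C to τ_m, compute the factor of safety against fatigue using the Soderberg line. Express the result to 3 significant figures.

C = D/d = 36.0/4.8 = 7.5000; K_W = (4C−1)/(4C−4)+0.615/C = 1.1974; K_s = 1+0.5/C = 1.0667
F_a = (F_max−F_min)/2 = 549.5 N; F_m = (F_max+F_min)/2 = 730.5 N
τ_a = K_W·8F_aD/(πd³) = 1.1974 × 455.5 = 545.41 MPa
τ_m = K_s·8F_mD/(πd³) = 1.0667 × 605.53 = 645.9 MPa
Soderberg: 1/n_f = τ_a/S_se + τ_m/S_sy = 545.41/465 + 645.9/839 = 1.17292 + 0.76985 = 1.9428
n_f = 1/1.9428 = 0.5147

0.515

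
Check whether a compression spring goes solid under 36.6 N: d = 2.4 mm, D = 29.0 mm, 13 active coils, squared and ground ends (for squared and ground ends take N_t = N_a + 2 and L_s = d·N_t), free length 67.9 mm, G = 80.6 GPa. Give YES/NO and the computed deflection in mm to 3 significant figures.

k = Gd⁴/(8D³N_a) = (80.6×10³)(2.4⁴)/(8·29.0³·13) = 1.0543 N/mm
N_t = 15; L_s = 2.4·15 = 36 mm; δ_solid = L₀ − L_s = 67.9 − 36 = 31.9 mm
δ = F/k = 36.6/1.0543 = 34.716 mm
δ ≥ δ_solid → spring goes solid

YES, δ = 34.7 mm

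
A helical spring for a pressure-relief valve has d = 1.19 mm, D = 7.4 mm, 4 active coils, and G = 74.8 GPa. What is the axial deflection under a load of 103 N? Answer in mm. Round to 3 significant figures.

k = Gd⁴/(8D³N_a) = (74.8×10³)(1.19⁴)/(8·7.4³·4) = 11.568 N/mm
δ = F/k = 103 / 11.568 = 8.9042 mm

8.90 mm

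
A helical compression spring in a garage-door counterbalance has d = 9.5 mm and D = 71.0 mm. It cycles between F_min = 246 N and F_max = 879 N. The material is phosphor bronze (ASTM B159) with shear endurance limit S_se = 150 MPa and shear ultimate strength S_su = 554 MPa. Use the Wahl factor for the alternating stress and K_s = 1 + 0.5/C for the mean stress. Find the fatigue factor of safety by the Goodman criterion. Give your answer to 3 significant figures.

1.31

C = D/d = 71.0/9.5 = 7.4737; K_W = (4C−1)/(4C−4)+0.615/C = 1.1981; K_s = 1+0.5/C = 1.0669
F_a = (F_max−F_min)/2 = 316.5 N; F_m = (F_max+F_min)/2 = 562.5 N
τ_a = K_W·8F_aD/(πd³) = 1.1981 × 66.742 = 79.967 MPa
τ_m = K_s·8F_mD/(πd³) = 1.0669 × 118.62 = 126.55 MPa
Goodman: 1/n_f = τ_a/S_se + τ_m/S_su = 79.967/150 + 126.55/554 = 0.53311 + 0.22844 = 0.76155
n_f = 1/0.76155 = 1.313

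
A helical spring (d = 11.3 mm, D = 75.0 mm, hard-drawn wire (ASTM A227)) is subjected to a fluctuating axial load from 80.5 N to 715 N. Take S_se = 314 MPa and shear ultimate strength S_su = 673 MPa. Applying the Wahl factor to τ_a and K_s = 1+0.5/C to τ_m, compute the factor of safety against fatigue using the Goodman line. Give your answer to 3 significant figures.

C = D/d = 75.0/11.3 = 6.6372; K_W = (4C−1)/(4C−4)+0.615/C = 1.2257; K_s = 1+0.5/C = 1.0753
F_a = (F_max−F_min)/2 = 317.25 N; F_m = (F_max+F_min)/2 = 397.75 N
τ_a = K_W·8F_aD/(πd³) = 1.2257 × 41.992 = 51.47 MPa
τ_m = K_s·8F_mD/(πd³) = 1.0753 × 52.647 = 56.613 MPa
Goodman: 1/n_f = τ_a/S_se + τ_m/S_su = 51.47/314 + 56.613/673 = 0.16392 + 0.08412 = 0.24804
n_f = 1/0.24804 = 4.032

4.03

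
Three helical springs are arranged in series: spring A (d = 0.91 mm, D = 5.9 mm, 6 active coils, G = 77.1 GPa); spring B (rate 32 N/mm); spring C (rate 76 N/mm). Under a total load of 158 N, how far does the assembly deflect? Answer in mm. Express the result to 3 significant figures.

k_A = Gd⁴/(8D³N_a) = (77.1×10³)(0.91⁴)/(8·5.9³·6) = 5.3632 N/mm
Series: 1/k_eq = 1/5.3632 + 1/32 + 1/76 = 0.23086; k_eq = 4.3315 N/mm
δ = F/k_eq = 158/4.3315 = 36.477 mm

36.5 mm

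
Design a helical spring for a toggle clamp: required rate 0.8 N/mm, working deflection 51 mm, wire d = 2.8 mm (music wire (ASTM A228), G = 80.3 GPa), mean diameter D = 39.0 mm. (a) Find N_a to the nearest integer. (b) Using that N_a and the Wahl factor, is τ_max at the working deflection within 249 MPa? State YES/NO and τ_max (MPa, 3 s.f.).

(a) 13 coils; (b) YES, τ_max = 203 MPa

N_a = Gd⁴/(8D³k) = (80.3×10³)(2.8⁴)/(8·39.0³·0.8) = 13 → N_a = 13
Actual rate k = Gd⁴/(8D³·13) = 0.80006 N/mm
Working load F = kδ = 0.80006·51 = 40.803 N
C = 39.0/2.8 = 13.9286; K_W = (4C−1)/(4C−4)+0.615/C = 1.1022
τ_max = K_W·8FD/(πd³) = 1.1022·184.6 = 203.45 MPa
τ_max ≤ 249 MPa → acceptable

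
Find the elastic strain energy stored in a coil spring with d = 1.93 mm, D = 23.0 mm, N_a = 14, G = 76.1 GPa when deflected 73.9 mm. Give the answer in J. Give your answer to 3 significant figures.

k = Gd⁴/(8D³N_a) = (76.1×10³)(1.93⁴)/(8·23.0³·14) = 0.77484 N/mm
U = ½kδ² = 0.5 × 0.77484 × 73.9² = 2115.8 N·mm = 2.1158 J

2.12 J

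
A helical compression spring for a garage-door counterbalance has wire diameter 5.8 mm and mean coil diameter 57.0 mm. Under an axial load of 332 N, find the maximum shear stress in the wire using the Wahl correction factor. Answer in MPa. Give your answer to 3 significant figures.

Spring index C = D/d = 57.0/5.8 = 9.8276
K_W = (4C−1)/(4C−4) + 0.615/C = 38.310/35.310 + 0.0626 = 1.1475
τ₀ = 8FD/(πd³) = 8·332·57.0/(π·5.8³) = 151392/612.96 = 246.98 MPa
τ_max = K·τ₀ = 1.1475 × 246.98 = 283.42 MPa

283 MPa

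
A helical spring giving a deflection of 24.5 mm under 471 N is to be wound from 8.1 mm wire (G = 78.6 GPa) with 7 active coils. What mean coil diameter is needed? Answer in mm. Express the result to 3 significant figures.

68.0 mm

Required rate k = F/δ = 471/24.5 = 19.224 N/mm
D = (Gd⁴/(8N_a·k))^(1/3) = (78.6×10³·8.1⁴/(8·7·19.224))^(1/3)
  = (314282)^(1/3) = 67.9892 mm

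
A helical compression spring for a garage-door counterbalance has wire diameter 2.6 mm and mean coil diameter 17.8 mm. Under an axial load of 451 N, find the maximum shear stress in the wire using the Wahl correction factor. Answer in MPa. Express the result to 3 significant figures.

1420 MPa

Spring index C = D/d = 17.8/2.6 = 6.8462
K_W = (4C−1)/(4C−4) + 0.615/C = 26.385/23.385 + 0.0898 = 1.2181
τ₀ = 8FD/(πd³) = 8·451·17.8/(π·2.6³) = 64222.4/55.217 = 1163.1 MPa
τ_max = K·τ₀ = 1.2181 × 1163.1 = 1416.8 MPa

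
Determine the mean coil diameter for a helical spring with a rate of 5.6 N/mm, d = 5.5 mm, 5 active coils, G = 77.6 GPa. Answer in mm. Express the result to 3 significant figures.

68.2 mm

D = (Gd⁴/(8N_a·k))^(1/3) = (77.6×10³·5.5⁴/(8·5·5.6))^(1/3)
  = (317004)^(1/3) = 68.1849 mm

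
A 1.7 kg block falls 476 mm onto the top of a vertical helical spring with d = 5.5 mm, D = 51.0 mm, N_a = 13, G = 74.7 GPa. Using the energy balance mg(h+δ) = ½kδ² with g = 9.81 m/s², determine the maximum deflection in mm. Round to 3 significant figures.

60.1 mm

k = Gd⁴/(8D³N_a) = (74.7×10³)(5.5⁴)/(8·51.0³·13) = 4.9548 N/mm
W = mg = 1.7 × 9.81 = 16.677 N
½kδ² − Wδ − Wh = 0 → δ = (W + √(W² + 2kWh))/k
δ = (16.677 + √(278.12 + 78665.1))/4.9548 = (16.677 + 280.97)/4.9548 = 60.072 mm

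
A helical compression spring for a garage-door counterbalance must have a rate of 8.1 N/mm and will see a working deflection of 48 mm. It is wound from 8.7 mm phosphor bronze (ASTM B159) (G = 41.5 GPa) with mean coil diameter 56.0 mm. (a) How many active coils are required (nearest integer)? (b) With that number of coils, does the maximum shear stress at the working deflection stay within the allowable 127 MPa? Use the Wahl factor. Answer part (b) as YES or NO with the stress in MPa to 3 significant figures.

N_a = Gd⁴/(8D³k) = (41.5×10³)(8.7⁴)/(8·56.0³·8.1) = 20.89 → N_a = 21
Actual rate k = Gd⁴/(8D³·21) = 8.0585 N/mm
Working load F = kδ = 8.0585·48 = 386.81 N
C = 56.0/8.7 = 6.4368; K_W = (4C−1)/(4C−4)+0.615/C = 1.2335
τ_max = K_W·8FD/(πd³) = 1.2335·83.765 = 103.32 MPa
τ_max ≤ 127 MPa → acceptable

(a) 21 coils; (b) YES, τ_max = 103 MPa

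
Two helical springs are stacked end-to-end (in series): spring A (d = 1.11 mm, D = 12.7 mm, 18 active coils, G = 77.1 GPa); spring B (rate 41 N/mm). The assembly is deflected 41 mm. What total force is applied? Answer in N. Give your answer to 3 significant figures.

16.1 N

k_A = Gd⁴/(8D³N_a) = (77.1×10³)(1.11⁴)/(8·12.7³·18) = 0.3968 N/mm
Series: 1/k_eq = 1/0.3968 + 1/41 = 2.5445; k_eq = 0.393 N/mm
F = k_eq·δ = 0.393·41 = 16.113 N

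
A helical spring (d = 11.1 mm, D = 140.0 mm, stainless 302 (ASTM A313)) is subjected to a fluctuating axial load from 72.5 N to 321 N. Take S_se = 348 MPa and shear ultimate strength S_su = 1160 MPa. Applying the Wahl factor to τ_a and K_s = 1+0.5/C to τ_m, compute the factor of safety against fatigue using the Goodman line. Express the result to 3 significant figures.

C = D/d = 140.0/11.1 = 12.6126; K_W = (4C−1)/(4C−4)+0.615/C = 1.1133; K_s = 1+0.5/C = 1.0396
F_a = (F_max−F_min)/2 = 124.25 N; F_m = (F_max+F_min)/2 = 196.75 N
τ_a = K_W·8F_aD/(πd³) = 1.1133 × 32.389 = 36.06 MPa
τ_m = K_s·8F_mD/(πd³) = 1.0396 × 51.288 = 53.321 MPa
Goodman: 1/n_f = τ_a/S_se + τ_m/S_su = 36.06/348 + 53.321/1160 = 0.10362 + 0.04597 = 0.14959
n_f = 1/0.14959 = 6.685

6.69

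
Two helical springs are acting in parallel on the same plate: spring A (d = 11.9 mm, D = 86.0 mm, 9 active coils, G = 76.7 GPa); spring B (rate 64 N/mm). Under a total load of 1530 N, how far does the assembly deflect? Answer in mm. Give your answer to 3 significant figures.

k_A = Gd⁴/(8D³N_a) = (76.7×10³)(11.9⁴)/(8·86.0³·9) = 33.586 N/mm
Parallel: k_eq = 33.586 + 64 = 97.586 N/mm
δ = F/k_eq = 1530/97.586 = 15.679 mm

15.7 mm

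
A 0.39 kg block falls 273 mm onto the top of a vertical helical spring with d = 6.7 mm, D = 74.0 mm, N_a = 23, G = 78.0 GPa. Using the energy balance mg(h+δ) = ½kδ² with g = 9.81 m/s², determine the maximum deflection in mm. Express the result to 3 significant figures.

33.3 mm

k = Gd⁴/(8D³N_a) = (78.0×10³)(6.7⁴)/(8·74.0³·23) = 2.108 N/mm
W = mg = 0.39 × 9.81 = 3.8259 N
½kδ² − Wδ − Wh = 0 → δ = (W + √(W² + 2kWh))/k
δ = (3.8259 + √(14.638 + 4403.59))/2.108 = (3.8259 + 66.47)/2.108 = 33.346 mm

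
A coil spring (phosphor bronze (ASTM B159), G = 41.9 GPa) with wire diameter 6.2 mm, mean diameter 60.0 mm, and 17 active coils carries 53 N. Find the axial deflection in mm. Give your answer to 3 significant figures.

25.1 mm

k = Gd⁴/(8D³N_a) = (41.9×10³)(6.2⁴)/(8·60.0³·17) = 2.1076 N/mm
δ = F/k = 53 / 2.1076 = 25.147 mm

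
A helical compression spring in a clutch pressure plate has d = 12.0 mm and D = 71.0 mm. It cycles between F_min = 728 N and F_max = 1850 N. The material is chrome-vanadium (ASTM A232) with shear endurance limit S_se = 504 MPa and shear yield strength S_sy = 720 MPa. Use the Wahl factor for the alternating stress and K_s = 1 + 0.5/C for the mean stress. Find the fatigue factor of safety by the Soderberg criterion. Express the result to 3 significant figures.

2.86

C = D/d = 71.0/12.0 = 5.9167; K_W = (4C−1)/(4C−4)+0.615/C = 1.2565; K_s = 1+0.5/C = 1.0845
F_a = (F_max−F_min)/2 = 561 N; F_m = (F_max+F_min)/2 = 1289 N
τ_a = K_W·8F_aD/(πd³) = 1.2565 × 58.697 = 73.752 MPa
τ_m = K_s·8F_mD/(πd³) = 1.0845 × 134.87 = 146.26 MPa
Soderberg: 1/n_f = τ_a/S_se + τ_m/S_sy = 73.752/504 + 146.26/720 = 0.14633 + 0.20315 = 0.34948
n_f = 1/0.34948 = 2.861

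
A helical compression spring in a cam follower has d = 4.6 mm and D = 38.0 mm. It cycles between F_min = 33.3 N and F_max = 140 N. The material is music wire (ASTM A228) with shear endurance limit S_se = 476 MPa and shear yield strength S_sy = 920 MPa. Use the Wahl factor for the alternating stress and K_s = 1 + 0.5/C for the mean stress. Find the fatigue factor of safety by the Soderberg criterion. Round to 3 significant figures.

C = D/d = 38.0/4.6 = 8.2609; K_W = (4C−1)/(4C−4)+0.615/C = 1.1777; K_s = 1+0.5/C = 1.0605
F_a = (F_max−F_min)/2 = 53.35 N; F_m = (F_max+F_min)/2 = 86.65 N
τ_a = K_W·8F_aD/(πd³) = 1.1777 × 53.038 = 62.465 MPa
τ_m = K_s·8F_mD/(πd³) = 1.0605 × 86.143 = 91.357 MPa
Soderberg: 1/n_f = τ_a/S_se + τ_m/S_sy = 62.465/476 + 91.357/920 = 0.13123 + 0.09930 = 0.23053
n_f = 1/0.23053 = 4.338

4.34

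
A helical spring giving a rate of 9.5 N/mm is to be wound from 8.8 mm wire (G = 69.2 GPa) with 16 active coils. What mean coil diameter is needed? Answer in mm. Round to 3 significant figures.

D = (Gd⁴/(8N_a·k))^(1/3) = (69.2×10³·8.8⁴/(8·16·9.5))^(1/3)
  = (341274)^(1/3) = 69.8824 mm

69.9 mm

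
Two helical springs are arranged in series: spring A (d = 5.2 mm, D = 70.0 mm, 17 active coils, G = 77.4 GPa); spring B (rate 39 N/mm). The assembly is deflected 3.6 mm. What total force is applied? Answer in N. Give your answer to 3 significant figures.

4.24 N

k_A = Gd⁴/(8D³N_a) = (77.4×10³)(5.2⁴)/(8·70.0³·17) = 1.2132 N/mm
Series: 1/k_eq = 1/1.2132 + 1/39 = 0.84993; k_eq = 1.1766 N/mm
F = k_eq·δ = 1.1766·3.6 = 4.2357 N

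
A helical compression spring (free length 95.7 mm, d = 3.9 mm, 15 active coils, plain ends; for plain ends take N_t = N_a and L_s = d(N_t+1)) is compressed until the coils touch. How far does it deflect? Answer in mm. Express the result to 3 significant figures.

33.3 mm

N_t = 15; L_s = 3.9·16 = 62.4 mm
δ_solid = L₀ − L_s = 95.7 − 62.4 = 33.3 mm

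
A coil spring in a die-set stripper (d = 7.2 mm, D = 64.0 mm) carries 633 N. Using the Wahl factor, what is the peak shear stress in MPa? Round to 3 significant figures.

322 MPa

Spring index C = D/d = 64.0/7.2 = 8.8889
K_W = (4C−1)/(4C−4) + 0.615/C = 34.556/31.556 + 0.0692 = 1.1643
τ₀ = 8FD/(πd³) = 8·633·64.0/(π·7.2³) = 324096/1172.6 = 276.39 MPa
τ_max = K·τ₀ = 1.1643 × 276.39 = 321.79 MPa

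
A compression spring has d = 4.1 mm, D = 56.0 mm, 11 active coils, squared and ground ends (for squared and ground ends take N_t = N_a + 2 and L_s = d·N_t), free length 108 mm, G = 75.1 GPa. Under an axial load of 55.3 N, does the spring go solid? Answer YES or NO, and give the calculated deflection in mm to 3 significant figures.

k = Gd⁴/(8D³N_a) = (75.1×10³)(4.1⁴)/(8·56.0³·11) = 1.3732 N/mm
N_t = 13; L_s = 4.1·13 = 53.3 mm; δ_solid = L₀ − L_s = 108 − 53.3 = 54.7 mm
δ = F/k = 55.3/1.3732 = 40.271 mm
δ < δ_solid → spring does not go solid

NO, δ = 40.3 mm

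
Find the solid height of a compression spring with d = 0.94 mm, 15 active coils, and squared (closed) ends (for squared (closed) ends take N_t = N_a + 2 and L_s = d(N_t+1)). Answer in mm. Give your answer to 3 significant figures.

16.9 mm

squared (closed) ends: N_t = N_a + 2 = 15 + 2 = 17
L_s = d·(N_t+1) = 0.94 × 18 = 16.92 mm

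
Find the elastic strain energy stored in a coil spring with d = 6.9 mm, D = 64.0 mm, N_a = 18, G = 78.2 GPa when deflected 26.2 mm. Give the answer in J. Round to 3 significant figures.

1.61 J

k = Gd⁴/(8D³N_a) = (78.2×10³)(6.9⁴)/(8·64.0³·18) = 4.6957 N/mm
U = ½kδ² = 0.5 × 4.6957 × 26.2² = 1611.7 N·mm = 1.6117 J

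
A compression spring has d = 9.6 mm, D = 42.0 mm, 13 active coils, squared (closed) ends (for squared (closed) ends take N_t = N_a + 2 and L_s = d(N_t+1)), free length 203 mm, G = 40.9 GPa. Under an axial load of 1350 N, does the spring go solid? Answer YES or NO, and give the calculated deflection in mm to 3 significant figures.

k = Gd⁴/(8D³N_a) = (40.9×10³)(9.6⁴)/(8·42.0³·13) = 45.084 N/mm
N_t = 15; L_s = 9.6·16 = 153.6 mm; δ_solid = L₀ − L_s = 203 − 153.6 = 49.4 mm
δ = F/k = 1350/45.084 = 29.944 mm
δ < δ_solid → spring does not go solid

NO, δ = 29.9 mm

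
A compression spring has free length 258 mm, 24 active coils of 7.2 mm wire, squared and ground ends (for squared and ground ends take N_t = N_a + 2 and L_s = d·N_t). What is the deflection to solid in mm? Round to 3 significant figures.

N_t = 26; L_s = 7.2·26 = 187.2 mm
δ_solid = L₀ − L_s = 258 − 187.2 = 70.8 mm

70.8 mm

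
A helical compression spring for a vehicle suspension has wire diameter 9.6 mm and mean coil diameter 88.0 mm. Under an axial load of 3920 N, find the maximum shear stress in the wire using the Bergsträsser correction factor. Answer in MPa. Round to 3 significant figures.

1140 MPa

Spring index C = D/d = 88.0/9.6 = 9.1667
K_B = (4C+2)/(4C−3) = 38.667/33.667 = 1.1485
τ₀ = 8FD/(πd³) = 8·3920·88.0/(π·9.6³) = 2.75968e+06/2779.5 = 992.88 MPa
τ_max = K·τ₀ = 1.1485 × 992.88 = 1140.3 MPa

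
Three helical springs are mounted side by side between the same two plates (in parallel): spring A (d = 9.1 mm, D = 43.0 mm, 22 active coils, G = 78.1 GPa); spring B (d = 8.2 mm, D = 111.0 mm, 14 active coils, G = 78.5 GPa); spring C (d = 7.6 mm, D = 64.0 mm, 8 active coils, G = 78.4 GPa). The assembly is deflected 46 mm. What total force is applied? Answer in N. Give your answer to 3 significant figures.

k_A = Gd⁴/(8D³N_a) = (78.1×10³)(9.1⁴)/(8·43.0³·22) = 38.274 N/mm
k_B = Gd⁴/(8D³N_a) = (78.5×10³)(8.2⁴)/(8·111.0³·14) = 2.3171 N/mm
k_C = Gd⁴/(8D³N_a) = (78.4×10³)(7.6⁴)/(8·64.0³·8) = 15.59 N/mm
Parallel: k_eq = 38.274 + 2.3171 + 15.59 = 56.181 N/mm
F = k_eq·δ = 56.181·46 = 2584.3 N

2580 N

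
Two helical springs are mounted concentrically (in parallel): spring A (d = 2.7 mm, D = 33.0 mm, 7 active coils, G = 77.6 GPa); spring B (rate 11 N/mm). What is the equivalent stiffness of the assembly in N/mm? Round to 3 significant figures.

13.0 N/mm

k_A = Gd⁴/(8D³N_a) = (77.6×10³)(2.7⁴)/(8·33.0³·7) = 2.0492 N/mm
Parallel: k_eq = 2.0492 + 11 = 13.049 N/mm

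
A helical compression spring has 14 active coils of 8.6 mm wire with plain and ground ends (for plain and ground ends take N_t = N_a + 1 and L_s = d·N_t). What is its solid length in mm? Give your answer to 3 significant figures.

129 mm

plain and ground ends: N_t = N_a + 1 = 14 + 1 = 15
L_s = d·N_t = 8.6 × 15 = 129 mm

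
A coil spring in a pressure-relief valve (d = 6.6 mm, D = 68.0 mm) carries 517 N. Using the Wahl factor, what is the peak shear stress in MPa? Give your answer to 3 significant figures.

355 MPa

Spring index C = D/d = 68.0/6.6 = 10.3030
K_W = (4C−1)/(4C−4) + 0.615/C = 40.212/37.212 + 0.0597 = 1.1403
τ₀ = 8FD/(πd³) = 8·517·68.0/(π·6.6³) = 281248/903.2 = 311.39 MPa
τ_max = K·τ₀ = 1.1403 × 311.39 = 355.08 MPa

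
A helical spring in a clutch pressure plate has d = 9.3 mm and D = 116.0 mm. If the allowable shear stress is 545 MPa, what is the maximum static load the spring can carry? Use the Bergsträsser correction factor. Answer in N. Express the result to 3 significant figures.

1340 N

C = D/d = 116.0/9.3 = 12.4731
K_B = (4C+2)/(4C−3) = 51.892/46.892 = 1.1066
τ_max = K·8FD/(πd³) → F_max = τ_allow·πd³/(8DK)
F_max = 545·π·9.3³/(8·116.0·1.1066) = 1.3772e+06/1026.9 = 1341.1 N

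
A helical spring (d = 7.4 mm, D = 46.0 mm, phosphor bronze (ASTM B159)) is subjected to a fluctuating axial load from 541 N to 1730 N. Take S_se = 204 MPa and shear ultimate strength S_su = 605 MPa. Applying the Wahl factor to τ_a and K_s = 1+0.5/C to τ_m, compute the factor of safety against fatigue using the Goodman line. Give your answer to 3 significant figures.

0.612

C = D/d = 46.0/7.4 = 6.2162; K_W = (4C−1)/(4C−4)+0.615/C = 1.2427; K_s = 1+0.5/C = 1.0804
F_a = (F_max−F_min)/2 = 594.5 N; F_m = (F_max+F_min)/2 = 1135.5 N
τ_a = K_W·8F_aD/(πd³) = 1.2427 × 171.85 = 213.56 MPa
τ_m = K_s·8F_mD/(πd³) = 1.0804 × 328.24 = 354.64 MPa
Goodman: 1/n_f = τ_a/S_se + τ_m/S_su = 213.56/204 + 354.64/605 = 1.04688 + 0.58618 = 1.6331
n_f = 1/1.6331 = 0.6123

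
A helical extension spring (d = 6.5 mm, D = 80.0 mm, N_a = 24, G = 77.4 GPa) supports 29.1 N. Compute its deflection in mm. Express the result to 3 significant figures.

k = Gd⁴/(8D³N_a) = (77.4×10³)(6.5⁴)/(8·80.0³·24) = 1.4055 N/mm
δ = F/k = 29.1 / 1.4055 = 20.705 mm

20.7 mm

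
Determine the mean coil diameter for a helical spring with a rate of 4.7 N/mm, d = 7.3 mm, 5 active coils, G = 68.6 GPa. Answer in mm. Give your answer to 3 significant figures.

D = (Gd⁴/(8N_a·k))^(1/3) = (68.6×10³·7.3⁴/(8·5·4.7))^(1/3)
  = (1.03623e+06)^(1/3) = 101.1935 mm

101 mm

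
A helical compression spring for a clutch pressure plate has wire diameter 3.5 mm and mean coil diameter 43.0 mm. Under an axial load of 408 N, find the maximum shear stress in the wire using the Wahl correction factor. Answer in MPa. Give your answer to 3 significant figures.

Spring index C = D/d = 43.0/3.5 = 12.2857
K_W = (4C−1)/(4C−4) + 0.615/C = 48.143/45.143 + 0.0501 = 1.1165
τ₀ = 8FD/(πd³) = 8·408·43.0/(π·3.5³) = 140352/134.7 = 1042 MPa
τ_max = K·τ₀ = 1.1165 × 1042 = 1163.4 MPa

1160 MPa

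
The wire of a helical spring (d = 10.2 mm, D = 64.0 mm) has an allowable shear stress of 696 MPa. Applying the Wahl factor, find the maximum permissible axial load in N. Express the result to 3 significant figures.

C = D/d = 64.0/10.2 = 6.2745
K_W = (4C−1)/(4C−4) + 0.615/C = 24.098/21.098 + 0.0980 = 1.2402
τ_max = K·8FD/(πd³) → F_max = τ_allow·πd³/(8DK)
F_max = 696·π·10.2³/(8·64.0·1.2402) = 2.3204e+06/634.99 = 3654.2 N

3650 N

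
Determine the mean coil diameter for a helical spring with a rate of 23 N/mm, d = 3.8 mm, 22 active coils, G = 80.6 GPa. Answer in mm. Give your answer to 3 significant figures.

D = (Gd⁴/(8N_a·k))^(1/3) = (80.6×10³·3.8⁴/(8·22·23))^(1/3)
  = (4151.73)^(1/3) = 16.0722 mm

16.1 mm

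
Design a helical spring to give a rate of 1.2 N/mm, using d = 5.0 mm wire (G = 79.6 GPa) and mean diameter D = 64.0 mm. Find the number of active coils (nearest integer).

N_a = Gd⁴/(8D³k) = (79.6×10³ × 5.0⁴)/(8 × 64.0³ × 1.2)
    = 4.975e+07 / 2.51658e+06 = 19.77 → 20 coils

20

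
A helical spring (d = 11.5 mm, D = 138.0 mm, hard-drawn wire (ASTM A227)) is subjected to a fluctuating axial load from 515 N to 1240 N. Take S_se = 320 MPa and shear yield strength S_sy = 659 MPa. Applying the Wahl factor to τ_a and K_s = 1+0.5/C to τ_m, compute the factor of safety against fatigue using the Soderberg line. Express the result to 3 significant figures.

1.63

C = D/d = 138.0/11.5 = 12.0000; K_W = (4C−1)/(4C−4)+0.615/C = 1.1194; K_s = 1+0.5/C = 1.0417
F_a = (F_max−F_min)/2 = 362.5 N; F_m = (F_max+F_min)/2 = 877.5 N
τ_a = K_W·8F_aD/(πd³) = 1.1194 × 83.759 = 93.763 MPa
τ_m = K_s·8F_mD/(πd³) = 1.0417 × 202.76 = 211.2 MPa
Soderberg: 1/n_f = τ_a/S_se + τ_m/S_sy = 93.763/320 + 211.2/659 = 0.29301 + 0.32049 = 0.6135
n_f = 1/0.6135 = 1.63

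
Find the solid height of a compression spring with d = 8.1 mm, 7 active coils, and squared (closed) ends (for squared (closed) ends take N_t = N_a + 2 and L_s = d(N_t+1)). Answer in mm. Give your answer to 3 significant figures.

squared (closed) ends: N_t = N_a + 2 = 7 + 2 = 9
L_s = d·(N_t+1) = 8.1 × 10 = 81 mm

81.0 mm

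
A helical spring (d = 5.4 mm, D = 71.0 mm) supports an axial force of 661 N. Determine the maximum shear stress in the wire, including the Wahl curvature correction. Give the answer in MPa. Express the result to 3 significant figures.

841 MPa

Spring index C = D/d = 71.0/5.4 = 13.1481
K_W = (4C−1)/(4C−4) + 0.615/C = 51.593/48.593 + 0.0468 = 1.1085
τ₀ = 8FD/(πd³) = 8·661·71.0/(π·5.4³) = 375448/494.69 = 758.96 MPa
τ_max = K·τ₀ = 1.1085 × 758.96 = 841.32 MPa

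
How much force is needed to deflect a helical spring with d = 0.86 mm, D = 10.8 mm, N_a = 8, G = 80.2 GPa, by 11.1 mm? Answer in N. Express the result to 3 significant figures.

k = Gd⁴/(8D³N_a) = (80.2×10³)(0.86⁴)/(8·10.8³·8) = 0.54415 N/mm
F = k·δ = 0.54415 × 11.1 = 6.04 N

6.04 N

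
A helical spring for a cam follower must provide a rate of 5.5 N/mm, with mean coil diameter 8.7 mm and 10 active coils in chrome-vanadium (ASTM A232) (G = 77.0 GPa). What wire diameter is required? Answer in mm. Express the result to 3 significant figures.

1.39 mm

d = (8D³N_a·k / G)^(1/4) = (8·8.7³·10·5.5 / (77.0×10³))^0.25
  = (3.7629)^0.25 = 1.3928 mm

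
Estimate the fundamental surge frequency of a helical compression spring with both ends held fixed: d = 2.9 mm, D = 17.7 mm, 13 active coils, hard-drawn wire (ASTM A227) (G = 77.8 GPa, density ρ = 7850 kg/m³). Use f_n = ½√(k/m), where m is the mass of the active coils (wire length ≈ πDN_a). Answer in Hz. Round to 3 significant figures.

252 Hz

k = Gd⁴/(8D³N_a) = (77.8×10³)(2.9⁴)/(8·17.7³·13) = 9.5415 N/mm = 9541.5 N/m
Wire length L = πDN_a = π·17.7·13 = 722.88 mm
m = ρ·(πd²/4)·L = 7850 × 6.6052×10⁻⁶ m² × 0.72288 m = 0.037482 kg
f_n = ½√(k/m) = 0.5·√(9541.5/0.037482) = 0.5·√(2.5456e+05) = 252.27 Hz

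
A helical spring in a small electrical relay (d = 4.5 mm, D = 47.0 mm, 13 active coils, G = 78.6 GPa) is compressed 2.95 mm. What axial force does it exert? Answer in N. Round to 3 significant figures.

8.81 N

k = Gd⁴/(8D³N_a) = (78.6×10³)(4.5⁴)/(8·47.0³·13) = 2.985 N/mm
F = k·δ = 2.985 × 2.95 = 8.8058 N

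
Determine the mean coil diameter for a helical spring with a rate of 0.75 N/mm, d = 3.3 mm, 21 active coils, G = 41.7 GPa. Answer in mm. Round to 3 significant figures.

34.0 mm

D = (Gd⁴/(8N_a·k))^(1/3) = (41.7×10³·3.3⁴/(8·21·0.75))^(1/3)
  = (39248.3)^(1/3) = 33.9839 mm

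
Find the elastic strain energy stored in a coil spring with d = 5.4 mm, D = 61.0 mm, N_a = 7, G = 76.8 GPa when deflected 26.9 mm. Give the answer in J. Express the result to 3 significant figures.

k = Gd⁴/(8D³N_a) = (76.8×10³)(5.4⁴)/(8·61.0³·7) = 5.1376 N/mm
U = ½kδ² = 0.5 × 5.1376 × 26.9² = 1858.8 N·mm = 1.8588 J

1.86 J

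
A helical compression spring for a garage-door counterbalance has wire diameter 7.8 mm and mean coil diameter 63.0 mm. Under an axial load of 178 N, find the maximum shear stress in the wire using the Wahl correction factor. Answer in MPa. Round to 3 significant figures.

Spring index C = D/d = 63.0/7.8 = 8.0769
K_W = (4C−1)/(4C−4) + 0.615/C = 31.308/28.308 + 0.0761 = 1.1821
τ₀ = 8FD/(πd³) = 8·178·63.0/(π·7.8³) = 89712/1490.8 = 60.175 MPa
τ_max = K·τ₀ = 1.1821 × 60.175 = 71.134 MPa

71.1 MPa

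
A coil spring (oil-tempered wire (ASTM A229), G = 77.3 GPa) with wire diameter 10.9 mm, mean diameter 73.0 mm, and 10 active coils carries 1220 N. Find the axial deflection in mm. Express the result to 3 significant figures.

34.8 mm

k = Gd⁴/(8D³N_a) = (77.3×10³)(10.9⁴)/(8·73.0³·10) = 35.061 N/mm
δ = F/k = 1220 / 35.061 = 34.796 mm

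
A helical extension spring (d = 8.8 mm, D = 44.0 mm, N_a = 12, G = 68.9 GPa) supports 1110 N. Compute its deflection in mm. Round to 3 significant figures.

k = Gd⁴/(8D³N_a) = (68.9×10³)(8.8⁴)/(8·44.0³·12) = 50.527 N/mm
δ = F/k = 1110 / 50.527 = 21.969 mm

22.0 mm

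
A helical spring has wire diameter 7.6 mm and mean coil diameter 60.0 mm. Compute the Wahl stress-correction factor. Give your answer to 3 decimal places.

1.187

C = D/d = 60.0/7.6 = 7.8947
K_W = (4C−1)/(4C−4) + 0.615/C = 30.579/27.579 + 0.0779 = 1.1867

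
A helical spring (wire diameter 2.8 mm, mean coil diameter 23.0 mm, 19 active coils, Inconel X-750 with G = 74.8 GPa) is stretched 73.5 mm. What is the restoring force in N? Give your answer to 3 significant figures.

183 N

k = Gd⁴/(8D³N_a) = (74.8×10³)(2.8⁴)/(8·23.0³·19) = 2.486 N/mm
F = k·δ = 2.486 × 73.5 = 182.72 N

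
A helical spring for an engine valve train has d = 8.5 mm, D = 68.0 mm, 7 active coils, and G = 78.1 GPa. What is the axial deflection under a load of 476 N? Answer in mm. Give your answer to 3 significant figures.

20.6 mm

k = Gd⁴/(8D³N_a) = (78.1×10³)(8.5⁴)/(8·68.0³·7) = 23.153 N/mm
δ = F/k = 476 / 23.153 = 20.559 mm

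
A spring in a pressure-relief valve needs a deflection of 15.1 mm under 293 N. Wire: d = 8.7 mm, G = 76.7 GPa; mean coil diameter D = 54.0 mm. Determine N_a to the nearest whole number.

Required rate k = F/δ = 293/15.1 = 19.404 N/mm
N_a = Gd⁴/(8D³k) = (76.7×10³ × 8.7⁴)/(8 × 54.0³ × 19.404)
    = 4.39412e+08 / 2.44434e+07 = 17.98 → 18 coils

18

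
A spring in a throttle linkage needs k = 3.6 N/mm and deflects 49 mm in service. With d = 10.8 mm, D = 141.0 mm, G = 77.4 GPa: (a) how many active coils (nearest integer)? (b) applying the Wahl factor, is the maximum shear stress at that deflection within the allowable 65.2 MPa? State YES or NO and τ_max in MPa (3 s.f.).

N_a = Gd⁴/(8D³k) = (77.4×10³)(10.8⁴)/(8·141.0³·3.6) = 13.04 → N_a = 13
Actual rate k = Gd⁴/(8D³·13) = 3.612 N/mm
Working load F = kδ = 3.612·49 = 176.99 N
C = 141.0/10.8 = 13.0556; K_W = (4C−1)/(4C−4)+0.615/C = 1.1093
τ_max = K_W·8FD/(πd³) = 1.1093·50.446 = 55.961 MPa
τ_max ≤ 65.2 MPa → acceptable

(a) 13 coils; (b) YES, τ_max = 56.0 MPa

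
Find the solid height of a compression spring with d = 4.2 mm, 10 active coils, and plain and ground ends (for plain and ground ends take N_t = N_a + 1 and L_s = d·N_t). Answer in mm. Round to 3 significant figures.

plain and ground ends: N_t = N_a + 1 = 10 + 1 = 11
L_s = d·N_t = 4.2 × 11 = 46.2 mm

46.2 mm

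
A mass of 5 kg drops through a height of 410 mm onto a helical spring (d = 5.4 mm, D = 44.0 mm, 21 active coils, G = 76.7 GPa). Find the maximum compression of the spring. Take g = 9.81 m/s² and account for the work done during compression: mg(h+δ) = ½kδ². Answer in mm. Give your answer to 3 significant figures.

k = Gd⁴/(8D³N_a) = (76.7×10³)(5.4⁴)/(8·44.0³·21) = 4.5573 N/mm
W = mg = 5 × 9.81 = 49.05 N
½kδ² − Wδ − Wh = 0 → δ = (W + √(W² + 2kWh))/k
δ = (49.05 + √(2405.9 + 183297))/4.5573 = (49.05 + 430.93)/4.5573 = 105.32 mm

105 mm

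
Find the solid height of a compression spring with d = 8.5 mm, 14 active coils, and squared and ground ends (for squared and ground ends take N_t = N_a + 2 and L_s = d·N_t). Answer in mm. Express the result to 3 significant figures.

136 mm

squared and ground ends: N_t = N_a + 2 = 14 + 2 = 16
L_s = d·N_t = 8.5 × 16 = 136 mm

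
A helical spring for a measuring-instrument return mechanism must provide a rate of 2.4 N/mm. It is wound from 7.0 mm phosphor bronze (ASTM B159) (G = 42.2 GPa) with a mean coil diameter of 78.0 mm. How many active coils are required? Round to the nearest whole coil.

11

N_a = Gd⁴/(8D³k) = (42.2×10³ × 7.0⁴)/(8 × 78.0³ × 2.4)
    = 1.01322e+08 / 9.1114e+06 = 11.12 → 11 coils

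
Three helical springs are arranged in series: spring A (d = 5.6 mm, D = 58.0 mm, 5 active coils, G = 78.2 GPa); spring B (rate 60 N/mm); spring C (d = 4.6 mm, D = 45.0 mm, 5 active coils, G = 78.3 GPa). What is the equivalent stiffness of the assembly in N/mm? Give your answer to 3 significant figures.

4.50 N/mm

k_A = Gd⁴/(8D³N_a) = (78.2×10³)(5.6⁴)/(8·58.0³·5) = 9.8541 N/mm
k_C = Gd⁴/(8D³N_a) = (78.3×10³)(4.6⁴)/(8·45.0³·5) = 9.6182 N/mm
Series: 1/k_eq = 1/9.8541 + 1/60 + 1/9.6182 = 0.22212; k_eq = 4.5021 N/mm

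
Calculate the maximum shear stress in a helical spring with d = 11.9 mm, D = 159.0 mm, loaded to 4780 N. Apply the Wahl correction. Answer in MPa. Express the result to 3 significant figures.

Spring index C = D/d = 159.0/11.9 = 13.3613
K_W = (4C−1)/(4C−4) + 0.615/C = 52.445/49.445 + 0.0460 = 1.1067
τ₀ = 8FD/(πd³) = 8·4780·159.0/(π·11.9³) = 6.08016e+06/5294.1 = 1148.5 MPa
τ_max = K·τ₀ = 1.1067 × 1148.5 = 1271 MPa

1270 MPa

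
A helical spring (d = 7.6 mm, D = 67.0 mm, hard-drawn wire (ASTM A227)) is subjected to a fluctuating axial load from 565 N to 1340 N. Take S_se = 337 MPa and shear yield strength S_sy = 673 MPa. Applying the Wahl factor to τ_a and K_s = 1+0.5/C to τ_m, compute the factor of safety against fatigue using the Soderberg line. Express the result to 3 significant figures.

0.907

C = D/d = 67.0/7.6 = 8.8158; K_W = (4C−1)/(4C−4)+0.615/C = 1.1657; K_s = 1+0.5/C = 1.0567
F_a = (F_max−F_min)/2 = 387.5 N; F_m = (F_max+F_min)/2 = 952.5 N
τ_a = K_W·8F_aD/(πd³) = 1.1657 × 150.61 = 175.57 MPa
τ_m = K_s·8F_mD/(πd³) = 1.0567 × 370.2 = 391.2 MPa
Soderberg: 1/n_f = τ_a/S_se + τ_m/S_sy = 175.57/337 + 391.2/673 = 0.52097 + 0.58128 = 1.1022
n_f = 1/1.1022 = 0.9072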